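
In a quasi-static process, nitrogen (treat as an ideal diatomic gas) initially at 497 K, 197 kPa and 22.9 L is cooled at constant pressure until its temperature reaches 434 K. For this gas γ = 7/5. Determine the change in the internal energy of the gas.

n = P₁V₁/(RT₁) = 197×22.9/(8.314×497) = 1.09 mol.
Isobaric: P stays 197 kPa; V/T = const ⇒ T₂ = 434 K, V₂ = 20.0 L.
For an ideal gas ΔU = nCvΔT with Cv = (5/2)R = 20.8 J/(mol·K).
ΔU = 1.09×20.8×(434−497) = -1430 J.

-1430 J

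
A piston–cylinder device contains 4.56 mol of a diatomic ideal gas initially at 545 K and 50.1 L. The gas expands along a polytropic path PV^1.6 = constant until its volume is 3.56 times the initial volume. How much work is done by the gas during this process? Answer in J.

18400 J

P₁ = nRT₁/V₁ = 4.56×8.314×545/50.1 = 412 kPa.
Polytropic n=1.6: T₂ = T₁(V₁/V₂)^(n−1) = 545×(0.281)^0.60 = 254 K; P₂ = P₁(V₁/V₂)^n = 54.1 kPa.
W = (P₁V₁−P₂V₂)/(n−1) = (412×50.1−54.1×178)/0.60 = 18400 J.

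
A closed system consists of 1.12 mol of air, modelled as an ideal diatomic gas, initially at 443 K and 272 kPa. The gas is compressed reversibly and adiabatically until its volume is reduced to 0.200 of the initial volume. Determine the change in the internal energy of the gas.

9320 J

V₁ = nRT₁/P₁ = 1.12×8.314×443/272 = 15.2 L.
Adiabatic: TV^(γ−1) = const ⇒ T₂ = 443×(5.00)^0.400 = 843 K; PV^γ = const ⇒ P₂ = 2590 kPa.
For an ideal gas ΔU = nCvΔT with Cv = (5/2)R = 20.8 J/(mol·K).
ΔU = 1.12×20.8×(843−443) = 9320 J.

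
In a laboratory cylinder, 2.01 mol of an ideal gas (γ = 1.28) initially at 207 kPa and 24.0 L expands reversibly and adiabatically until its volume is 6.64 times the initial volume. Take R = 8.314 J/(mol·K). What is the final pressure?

18.3 kPa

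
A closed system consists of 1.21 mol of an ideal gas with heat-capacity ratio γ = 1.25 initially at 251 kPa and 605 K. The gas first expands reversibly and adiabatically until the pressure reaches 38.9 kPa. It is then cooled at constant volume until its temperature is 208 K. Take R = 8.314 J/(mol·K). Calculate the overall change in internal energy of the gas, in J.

V₁ = nRT₁/P₁ = 1.21×8.314×605/251 = 24.2 L.
Step 1 — Adiabatic: T₂/T₁ = (P₂/P₁)^((γ−1)/γ) ⇒ T₂ = 605×(0.155)^0.200 = 417 K; V₂ = 108 L.
ΔU = nCvΔT = 1.21×33.3×(417−605) = -7580 J.
Q = 0 for an adiabatic process, so W = −ΔU = 7580 J.
State after step 1: P = 38.9 kPa, V = 108 L, T = 417 K.
Step 2 — Isochoric: V stays 108 L; P/T = const ⇒ T₂ = 208 K, P₂ = 19.4 kPa.
W = 0 (no volume change).
ΔU = nCvΔT = 1.21×33.3×(208−417) = -8400 J.
Q = ΔU = -8400 J.
Net over both steps: W = 7580 J, Q = -8400 J, ΔU = -16000 J.

-16000 J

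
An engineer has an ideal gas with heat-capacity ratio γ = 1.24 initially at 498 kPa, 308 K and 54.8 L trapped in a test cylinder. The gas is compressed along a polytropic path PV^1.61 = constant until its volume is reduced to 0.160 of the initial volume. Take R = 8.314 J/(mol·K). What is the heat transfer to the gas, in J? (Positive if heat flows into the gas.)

n = P₁V₁/(RT₁) = 498×54.8/(8.314×308) = 10.7 mol.
Polytropic n=1.61: T₂ = T₁(V₁/V₂)^(n−1) = 308×(6.25)^0.61 = 942 K; P₂ = P₁(V₁/V₂)^n = 9520 kPa.
W = (P₁V₁−P₂V₂)/(n−1) = (498×54.8−9520×8.77)/0.61 = -92100 J.
ΔU = nCvΔT = 10.7×34.6×(942−308) = 234000 J.
Q = ΔU + W = 142000 J.

142000 J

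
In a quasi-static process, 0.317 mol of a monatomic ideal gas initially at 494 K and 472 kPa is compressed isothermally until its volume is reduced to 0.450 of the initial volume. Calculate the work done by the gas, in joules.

-1040 J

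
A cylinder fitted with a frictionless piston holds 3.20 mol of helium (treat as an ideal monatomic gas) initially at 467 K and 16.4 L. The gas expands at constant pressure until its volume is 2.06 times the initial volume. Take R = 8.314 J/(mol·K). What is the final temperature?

P₁ = nRT₁/V₁ = 3.20×8.314×467/16.4 = 758 kPa.
Isobaric: P stays 758 kPa; V/T = const ⇒ T₂ = 962 K, V₂ = 33.8 L.

962 K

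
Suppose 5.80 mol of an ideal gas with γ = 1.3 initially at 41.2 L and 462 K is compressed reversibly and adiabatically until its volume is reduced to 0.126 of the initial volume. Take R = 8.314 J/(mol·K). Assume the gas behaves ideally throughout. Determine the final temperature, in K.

860 K

P₁ = nRT₁/V₁ = 5.80×8.314×462/41.2 = 541 kPa.
Adiabatic: TV^(γ−1) = const ⇒ T₂ = 462×(7.94)^0.300 = 860 K; PV^γ = const ⇒ P₂ = 7990 kPa.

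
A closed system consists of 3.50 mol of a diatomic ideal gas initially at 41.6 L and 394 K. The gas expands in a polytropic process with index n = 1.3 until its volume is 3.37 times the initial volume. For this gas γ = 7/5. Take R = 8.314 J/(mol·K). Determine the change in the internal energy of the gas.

P₁ = nRT₁/V₁ = 3.50×8.314×394/41.6 = 276 kPa.
Polytropic n=1.3: T₂ = T₁(V₁/V₂)^(n−1) = 394×(0.297)^0.30 = 274 K; P₂ = P₁(V₁/V₂)^n = 56.8 kPa.
For an ideal gas ΔU = nCvΔT with Cv = (5/2)R = 20.8 J/(mol·K).
ΔU = 3.50×20.8×(274−394) = -8750 J.

-8750 J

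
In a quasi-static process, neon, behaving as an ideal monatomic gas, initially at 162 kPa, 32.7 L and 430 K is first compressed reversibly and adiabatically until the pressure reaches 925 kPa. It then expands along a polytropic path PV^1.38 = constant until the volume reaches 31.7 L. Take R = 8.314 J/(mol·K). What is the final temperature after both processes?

n = P₁V₁/(RT₁) = 162×32.7/(8.314×430) = 1.48 mol.
Step 1 — Adiabatic: T₂/T₁ = (P₂/P₁)^((γ−1)/γ) ⇒ T₂ = 430×(5.71)^0.400 = 863 K; V₂ = 11.5 L.
ΔU = nCvΔT = 1.48×12.5×(863−430) = 8010 J.
Q = 0 for an adiabatic process, so W = −ΔU = -8010 J.
State after step 1: P = 925 kPa, V = 11.5 L, T = 863 K.
Step 2 — Polytropic n=1.38: T₂ = T₁(V₁/V₂)^(n−1) = 863×(0.363)^0.38 = 587 K; P₂ = P₁(V₁/V₂)^n = 228 kPa.
W = (P₁V₁−P₂V₂)/(n−1) = (925×11.5−228×31.7)/0.38 = 8950 J.
ΔU = nCvΔT = 1.48×12.5×(587−863) = -5100 J.
Q = ΔU + W = 3850 J.
Net over both steps: W = 945 J, Q = 3850 J, ΔU = 2900 J.

587 K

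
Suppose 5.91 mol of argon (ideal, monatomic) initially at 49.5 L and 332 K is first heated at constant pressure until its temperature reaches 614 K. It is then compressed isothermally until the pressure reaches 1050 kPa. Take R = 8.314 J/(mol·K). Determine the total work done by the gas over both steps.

-21100 J

P₁ = nRT₁/V₁ = 5.91×8.314×332/49.5 = 330 kPa.
Step 1 — Isobaric: P stays 330 kPa; V/T = const ⇒ T₂ = 614 K, V₂ = 91.5 L.
W = PΔV = 330×(91.5−49.5) kPa·L = 13900 J.
ΔU = nCvΔT = 5.91×12.5×(614−332) = 20800 J.
Q = ΔU + W = nCpΔT = 34600 J.
State after step 1: P = 330 kPa, V = 91.5 L, T = 614 K.
Step 2 — Isothermal: T stays 614 K; PV = const ⇒ V₂ = 28.7 L, P₂ = 1050 kPa.
ΔU = 0 (ideal gas, T constant).
W = nRT ln(V₂/V₁) = 5.91×8.314×614×ln(0.314) = -35000 J.
Q = ΔU + W = -35000 J.
Net over both steps: W = -21100 J, Q = -319 J, ΔU = 20800 J.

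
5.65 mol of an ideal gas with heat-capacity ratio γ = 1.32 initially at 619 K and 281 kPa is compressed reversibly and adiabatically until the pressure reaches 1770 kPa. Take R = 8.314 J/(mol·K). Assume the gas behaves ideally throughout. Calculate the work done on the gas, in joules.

51100 J

V₁ = nRT₁/P₁ = 5.65×8.314×619/281 = 103 L.
Adiabatic: T₂/T₁ = (P₂/P₁)^((γ−1)/γ) ⇒ T₂ = 619×(6.30)^0.242 = 967 K; V₂ = 25.7 L.
ΔU = nCvΔT = 5.65×26.0×(967−619) = 51100 J.
Q = 0 for an adiabatic process, so W = −ΔU = -51100 J.
Work done on the gas = −W_by = 51100 J.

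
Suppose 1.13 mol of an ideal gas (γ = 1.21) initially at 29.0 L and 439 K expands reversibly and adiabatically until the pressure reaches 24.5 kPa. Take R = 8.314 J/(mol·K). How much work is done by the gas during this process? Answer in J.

5170 J

P₁ = nRT₁/V₁ = 1.13×8.314×439/29.0 = 142 kPa.
Adiabatic: T₂/T₁ = (P₂/P₁)^((γ−1)/γ) ⇒ T₂ = 439×(0.172)^0.174 = 324 K; V₂ = 124 L.
ΔU = nCvΔT = 1.13×39.6×(324−439) = -5170 J.
Q = 0 for an adiabatic process, so W = −ΔU = 5170 J.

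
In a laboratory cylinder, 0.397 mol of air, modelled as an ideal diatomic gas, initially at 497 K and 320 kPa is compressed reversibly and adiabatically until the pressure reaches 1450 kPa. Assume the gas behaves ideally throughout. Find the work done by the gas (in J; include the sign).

-2210 J

V₁ = nRT₁/P₁ = 0.397×8.314×497/320 = 5.13 L.
Adiabatic: T₂/T₁ = (P₂/P₁)^((γ−1)/γ) ⇒ T₂ = 497×(4.53)^0.286 = 765 K; V₂ = 1.74 L.
ΔU = nCvΔT = 0.397×20.8×(765−497) = 2210 J.
Q = 0 for an adiabatic process, so W = −ΔU = -2210 J.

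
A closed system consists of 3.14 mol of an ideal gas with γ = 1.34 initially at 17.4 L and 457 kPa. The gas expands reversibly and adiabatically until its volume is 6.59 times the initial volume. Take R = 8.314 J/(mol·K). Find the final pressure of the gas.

36.5 kPa

T₁ = P₁V₁/(nR) = 457×17.4/(3.14×8.314) = 305 K.
Adiabatic: TV^(γ−1) = const ⇒ T₂ = 305×(0.152)^0.340 = 160 K; PV^γ = const ⇒ P₂ = 36.5 kPa.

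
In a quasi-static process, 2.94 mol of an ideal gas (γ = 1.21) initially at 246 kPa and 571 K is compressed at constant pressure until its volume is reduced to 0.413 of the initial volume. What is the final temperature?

V₁ = nRT₁/P₁ = 2.94×8.314×571/246 = 56.7 L.
Isobaric: P stays 246 kPa; V/T = const ⇒ T₂ = 236 K, V₂ = 23.4 L.

236 K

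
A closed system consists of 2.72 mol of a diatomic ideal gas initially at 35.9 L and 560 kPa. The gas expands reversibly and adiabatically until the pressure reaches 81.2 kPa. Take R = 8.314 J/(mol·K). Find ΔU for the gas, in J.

T₁ = P₁V₁/(nR) = 560×35.9/(2.72×8.314) = 889 K.
Adiabatic: T₂/T₁ = (P₂/P₁)^((γ−1)/γ) ⇒ T₂ = 889×(0.145)^0.286 = 512 K; V₂ = 143 L.
For an ideal gas ΔU = nCvΔT with Cv = (5/2)R = 20.8 J/(mol·K).
ΔU = 2.72×20.8×(512−889) = -21300 J.

-21300 J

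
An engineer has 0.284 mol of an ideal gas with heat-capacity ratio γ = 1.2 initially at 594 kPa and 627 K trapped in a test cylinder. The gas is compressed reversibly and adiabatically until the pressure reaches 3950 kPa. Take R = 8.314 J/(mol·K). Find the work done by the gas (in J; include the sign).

-2750 J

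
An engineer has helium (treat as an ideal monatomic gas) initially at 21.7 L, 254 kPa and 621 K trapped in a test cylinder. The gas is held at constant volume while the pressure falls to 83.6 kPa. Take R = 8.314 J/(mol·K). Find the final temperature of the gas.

Isochoric: V stays 21.7 L; P/T = const ⇒ T₂ = 204 K, P₂ = 83.6 kPa.

204 K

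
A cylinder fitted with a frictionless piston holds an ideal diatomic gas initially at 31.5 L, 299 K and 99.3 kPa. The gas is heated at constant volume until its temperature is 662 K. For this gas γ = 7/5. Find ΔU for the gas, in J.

9490 J

n = P₁V₁/(RT₁) = 99.3×31.5/(8.314×299) = 1.26 mol.
Isochoric: V stays 31.5 L; P/T = const ⇒ T₂ = 662 K, P₂ = 220 kPa.
For an ideal gas ΔU = nCvΔT with Cv = (5/2)R = 20.8 J/(mol·K).
ΔU = 1.26×20.8×(662−299) = 9490 J.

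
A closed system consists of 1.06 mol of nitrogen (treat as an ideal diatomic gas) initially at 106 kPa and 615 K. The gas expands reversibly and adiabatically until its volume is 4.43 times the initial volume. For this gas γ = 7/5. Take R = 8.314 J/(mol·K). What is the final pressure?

13.2 kPa

V₁ = nRT₁/P₁ = 1.06×8.314×615/106 = 51.1 L.
Adiabatic: TV^(γ−1) = const ⇒ T₂ = 615×(0.226)^0.400 = 339 K; PV^γ = const ⇒ P₂ = 13.2 kPa.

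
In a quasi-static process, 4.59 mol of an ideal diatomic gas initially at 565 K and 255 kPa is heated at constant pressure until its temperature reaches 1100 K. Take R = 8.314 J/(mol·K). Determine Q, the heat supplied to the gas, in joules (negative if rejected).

V₁ = nRT₁/P₁ = 4.59×8.314×565/255 = 84.6 L.
Isobaric: P stays 255 kPa; V/T = const ⇒ T₂ = 1100 K, V₂ = 165 L.
W = PΔV = 255×(165−84.6) kPa·L = 20400 J.
ΔU = nCvΔT = 4.59×20.8×(1100−565) = 51000 J.
Q = ΔU + W = nCpΔT = 71500 J.

71500 J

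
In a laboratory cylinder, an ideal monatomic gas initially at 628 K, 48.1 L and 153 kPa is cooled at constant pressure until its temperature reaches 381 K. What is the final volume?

29.2 L

Isobaric: P stays 153 kPa; V/T = const ⇒ T₂ = 381 K, V₂ = 29.2 L.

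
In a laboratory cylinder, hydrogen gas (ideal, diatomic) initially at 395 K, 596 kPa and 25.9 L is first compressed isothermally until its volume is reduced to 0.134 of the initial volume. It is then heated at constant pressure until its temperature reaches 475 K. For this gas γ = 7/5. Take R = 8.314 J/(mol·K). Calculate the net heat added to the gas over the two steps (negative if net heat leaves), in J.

n = P₁V₁/(RT₁) = 596×25.9/(8.314×395) = 4.70 mol.
Step 1 — Isothermal: T stays 395 K; PV = const ⇒ V₂ = 3.47 L, P₂ = 4450 kPa.
ΔU = 0 (ideal gas, T constant).
W = nRT ln(V₂/V₁) = 4.70×8.314×395×ln(0.134) = -31000 J.
Q = ΔU + W = -31000 J.
State after step 1: P = 4450 kPa, V = 3.47 L, T = 395 K.
Step 2 — Isobaric: P stays 4450 kPa; V/T = const ⇒ T₂ = 475 K, V₂ = 4.17 L.
W = PΔV = 4450×(4.17−3.47) kPa·L = 3130 J.
ΔU = nCvΔT = 4.70×20.8×(475−395) = 7820 J.
Q = ΔU + W = nCpΔT = 10900 J.
Net over both steps: W = -27900 J, Q = -20100 J, ΔU = 7820 J.

-20100 J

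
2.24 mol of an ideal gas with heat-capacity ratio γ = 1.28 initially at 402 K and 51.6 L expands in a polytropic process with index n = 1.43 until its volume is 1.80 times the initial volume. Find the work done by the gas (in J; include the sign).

3890 J

P₁ = nRT₁/V₁ = 2.24×8.314×402/51.6 = 145 kPa.
Polytropic n=1.43: T₂ = T₁(V₁/V₂)^(n−1) = 402×(0.556)^0.43 = 312 K; P₂ = P₁(V₁/V₂)^n = 62.6 kPa.
W = (P₁V₁−P₂V₂)/(n−1) = (145×51.6−62.6×92.9)/0.43 = 3890 J.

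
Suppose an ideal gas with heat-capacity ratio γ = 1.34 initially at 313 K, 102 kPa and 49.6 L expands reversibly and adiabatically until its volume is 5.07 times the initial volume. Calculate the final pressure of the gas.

Adiabatic: TV^(γ−1) = const ⇒ T₂ = 313×(0.197)^0.340 = 180 K; PV^γ = const ⇒ P₂ = 11.6 kPa.

11.6 kPa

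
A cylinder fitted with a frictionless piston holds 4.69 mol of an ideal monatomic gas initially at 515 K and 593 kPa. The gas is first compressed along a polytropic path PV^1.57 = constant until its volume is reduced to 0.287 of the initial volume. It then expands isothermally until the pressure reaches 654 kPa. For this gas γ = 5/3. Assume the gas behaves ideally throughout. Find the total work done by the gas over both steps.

V₁ = nRT₁/P₁ = 4.69×8.314×515/593 = 33.9 L.
Step 1 — Polytropic n=1.57: T₂ = T₁(V₁/V₂)^(n−1) = 515×(3.48)^0.57 = 1050 K; P₂ = P₁(V₁/V₂)^n = 4210 kPa.
W = (P₁V₁−P₂V₂)/(n−1) = (593×33.9−4210×9.72)/0.57 = -36500 J.
ΔU = nCvΔT = 4.69×12.5×(1050−515) = 31200 J.
Q = ΔU + W = -5300 J.
State after step 1: P = 4210 kPa, V = 9.72 L, T = 1050 K.
Step 2 — Isothermal: T stays 1050 K; PV = const ⇒ V₂ = 62.5 L, P₂ = 654 kPa.
ΔU = 0 (ideal gas, T constant).
W = nRT ln(V₂/V₁) = 4.69×8.314×1050×ln(6.44) = 76200 J.
Q = ΔU + W = 76200 J.
Net over both steps: W = 39600 J, Q = 70900 J, ΔU = 31200 J.

39600 J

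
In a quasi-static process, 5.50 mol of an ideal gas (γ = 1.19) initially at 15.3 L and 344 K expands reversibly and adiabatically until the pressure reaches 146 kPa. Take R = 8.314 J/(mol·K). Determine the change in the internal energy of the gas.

P₁ = nRT₁/V₁ = 5.50×8.314×344/15.3 = 1030 kPa.
Adiabatic: T₂/T₁ = (P₂/P₁)^((γ−1)/γ) ⇒ T₂ = 344×(0.142)^0.160 = 252 K; V₂ = 78.9 L.
For an ideal gas ΔU = nCvΔT with Cv = R/(γ−1) = 43.8 J/(mol·K).
ΔU = 5.50×43.8×(252−344) = -22200 J.

-22200 J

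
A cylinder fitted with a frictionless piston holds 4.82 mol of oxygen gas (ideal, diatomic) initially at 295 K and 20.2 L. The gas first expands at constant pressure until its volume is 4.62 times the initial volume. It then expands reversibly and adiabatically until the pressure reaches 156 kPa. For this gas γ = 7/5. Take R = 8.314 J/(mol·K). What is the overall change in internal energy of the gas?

64000 J

P₁ = nRT₁/V₁ = 4.82×8.314×295/20.2 = 585 kPa.
Step 1 — Isobaric: P stays 585 kPa; V/T = const ⇒ T₂ = 1360 K, V₂ = 93.3 L.
W = PΔV = 585×(93.3−20.2) kPa·L = 42800 J.
ΔU = nCvΔT = 4.82×20.8×(1360−295) = 107000 J.
Q = ΔU + W = nCpΔT = 150000 J.
State after step 1: P = 585 kPa, V = 93.3 L, T = 1360 K.
Step 2 — Adiabatic: T₂/T₁ = (P₂/P₁)^((γ−1)/γ) ⇒ T₂ = 1360×(0.267)^0.286 = 934 K; V₂ = 240 L.
ΔU = nCvΔT = 4.82×20.8×(934−1360) = -43000 J.
Q = 0 for an adiabatic process, so W = −ΔU = 43000 J.
Net over both steps: W = 85800 J, Q = 150000 J, ΔU = 64000 J.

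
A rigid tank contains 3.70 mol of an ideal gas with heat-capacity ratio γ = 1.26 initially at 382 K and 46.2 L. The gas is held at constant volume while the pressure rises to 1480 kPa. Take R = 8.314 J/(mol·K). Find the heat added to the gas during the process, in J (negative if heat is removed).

218000 J

P₁ = nRT₁/V₁ = 3.70×8.314×382/46.2 = 254 kPa.
Isochoric: V stays 46.2 L; P/T = const ⇒ T₂ = 2220 K, P₂ = 1480 kPa.
W = 0 (no volume change).
ΔU = nCvΔT = 3.70×32.0×(2220−382) = 218000 J.
Q = ΔU = 218000 J.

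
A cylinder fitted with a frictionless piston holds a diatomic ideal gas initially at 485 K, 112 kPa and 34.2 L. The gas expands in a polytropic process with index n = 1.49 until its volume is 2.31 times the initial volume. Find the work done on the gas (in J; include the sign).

-2630 J

n = P₁V₁/(RT₁) = 112×34.2/(8.314×485) = 0.950 mol.
Polytropic n=1.49: T₂ = T₁(V₁/V₂)^(n−1) = 485×(0.433)^0.49 = 322 K; P₂ = P₁(V₁/V₂)^n = 32.2 kPa.
W = (P₁V₁−P₂V₂)/(n−1) = (112×34.2−32.2×79.0)/0.49 = 2630 J.
Work done on the gas = −W_by = -2630 J.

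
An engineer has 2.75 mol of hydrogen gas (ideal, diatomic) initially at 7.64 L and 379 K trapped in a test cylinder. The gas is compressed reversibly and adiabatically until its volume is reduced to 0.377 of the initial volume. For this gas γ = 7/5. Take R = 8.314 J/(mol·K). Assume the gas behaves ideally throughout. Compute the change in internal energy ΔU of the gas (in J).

P₁ = nRT₁/V₁ = 2.75×8.314×379/7.64 = 1130 kPa.
Adiabatic: TV^(γ−1) = const ⇒ T₂ = 379×(2.65)^0.400 = 560 K; PV^γ = const ⇒ P₂ = 4440 kPa.
For an ideal gas ΔU = nCvΔT with Cv = (5/2)R = 20.8 J/(mol·K).
ΔU = 2.75×20.8×(560−379) = 10300 J.

10300 J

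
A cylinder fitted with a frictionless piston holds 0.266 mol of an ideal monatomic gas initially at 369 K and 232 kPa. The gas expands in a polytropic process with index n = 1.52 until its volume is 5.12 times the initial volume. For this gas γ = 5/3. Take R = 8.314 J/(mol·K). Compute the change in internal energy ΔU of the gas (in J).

-700 J

V₁ = nRT₁/P₁ = 0.266×8.314×369/232 = 3.52 L.
Polytropic n=1.52: T₂ = T₁(V₁/V₂)^(n−1) = 369×(0.195)^0.52 = 158 K; P₂ = P₁(V₁/V₂)^n = 19.4 kPa.
For an ideal gas ΔU = nCvΔT with Cv = (3/2)R = 12.5 J/(mol·K).
ΔU = 0.266×12.5×(158−369) = -700 J.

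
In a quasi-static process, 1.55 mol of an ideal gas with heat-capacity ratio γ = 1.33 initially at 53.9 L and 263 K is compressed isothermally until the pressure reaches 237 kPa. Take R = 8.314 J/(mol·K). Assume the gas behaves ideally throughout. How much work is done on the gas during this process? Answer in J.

P₁ = nRT₁/V₁ = 1.55×8.314×263/53.9 = 62.9 kPa.
Isothermal: T stays 263 K; PV = const ⇒ V₂ = 14.3 L, P₂ = 237 kPa.
W = nRT ln(V₂/V₁) = 1.55×8.314×263×ln(0.265) = -4500 J.
Work done on the gas = −W_by = 4500 J.

4500 J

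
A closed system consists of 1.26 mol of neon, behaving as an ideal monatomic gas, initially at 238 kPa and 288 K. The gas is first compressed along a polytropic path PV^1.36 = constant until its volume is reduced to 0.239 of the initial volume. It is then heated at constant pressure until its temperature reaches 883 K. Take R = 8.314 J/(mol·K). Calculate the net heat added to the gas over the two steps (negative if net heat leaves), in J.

7900 J

V₁ = nRT₁/P₁ = 1.26×8.314×288/238 = 12.7 L.
Step 1 — Polytropic n=1.36: T₂ = T₁(V₁/V₂)^(n−1) = 288×(4.18)^0.36 = 482 K; P₂ = P₁(V₁/V₂)^n = 1670 kPa.
W = (P₁V₁−P₂V₂)/(n−1) = (238×12.7−1670×3.03)/0.36 = -5650 J.
ΔU = nCvΔT = 1.26×12.5×(482−288) = 3050 J.
Q = ΔU + W = -2600 J.
State after step 1: P = 1670 kPa, V = 3.03 L, T = 482 K.
Step 2 — Isobaric: P stays 1670 kPa; V/T = const ⇒ T₂ = 883 K, V₂ = 5.55 L.
W = PΔV = 1670×(5.55−3.03) kPa·L = 4200 J.
ΔU = nCvΔT = 1.26×12.5×(883−482) = 6300 J.
Q = ΔU + W = nCpΔT = 10500 J.
Net over both steps: W = -1450 J, Q = 7900 J, ΔU = 9350 J.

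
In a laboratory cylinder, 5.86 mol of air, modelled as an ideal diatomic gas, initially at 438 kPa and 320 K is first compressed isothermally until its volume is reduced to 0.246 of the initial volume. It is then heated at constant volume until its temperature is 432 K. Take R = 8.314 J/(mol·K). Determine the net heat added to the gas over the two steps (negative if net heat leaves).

-8220 J

V₁ = nRT₁/P₁ = 5.86×8.314×320/438 = 35.6 L.
Step 1 — Isothermal: T stays 320 K; PV = const ⇒ V₂ = 8.76 L, P₂ = 1780 kPa.
ΔU = 0 (ideal gas, T constant).
W = nRT ln(V₂/V₁) = 5.86×8.314×320×ln(0.246) = -21900 J.
Q = ΔU + W = -21900 J.
State after step 1: P = 1780 kPa, V = 8.76 L, T = 320 K.
Step 2 — Isochoric: V stays 8.76 L; P/T = const ⇒ T₂ = 432 K, P₂ = 2400 kPa.
W = 0 (no volume change).
ΔU = nCvΔT = 5.86×20.8×(432−320) = 13600 J.
Q = ΔU = 13600 J.
Net over both steps: W = -21900 J, Q = -8220 J, ΔU = 13600 J.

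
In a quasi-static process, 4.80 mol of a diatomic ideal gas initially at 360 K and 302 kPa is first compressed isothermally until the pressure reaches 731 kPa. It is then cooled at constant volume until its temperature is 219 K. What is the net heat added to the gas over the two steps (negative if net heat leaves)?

-26800 J

V₁ = nRT₁/P₁ = 4.80×8.314×360/302 = 47.6 L.
Step 1 — Isothermal: T stays 360 K; PV = const ⇒ V₂ = 19.7 L, P₂ = 731 kPa.
ΔU = 0 (ideal gas, T constant).
W = nRT ln(V₂/V₁) = 4.80×8.314×360×ln(0.413) = -12700 J.
Q = ΔU + W = -12700 J.
State after step 1: P = 731 kPa, V = 19.7 L, T = 360 K.
Step 2 — Isochoric: V stays 19.7 L; P/T = const ⇒ T₂ = 219 K, P₂ = 445 kPa.
W = 0 (no volume change).
ΔU = nCvΔT = 4.80×20.8×(219−360) = -14100 J.
Q = ΔU = -14100 J.
Net over both steps: W = -12700 J, Q = -26800 J, ΔU = -14100 J.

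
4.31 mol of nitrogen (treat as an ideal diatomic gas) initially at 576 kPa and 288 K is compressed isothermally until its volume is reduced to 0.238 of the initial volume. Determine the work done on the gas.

14800 J

V₁ = nRT₁/P₁ = 4.31×8.314×288/576 = 17.9 L.
Isothermal: T stays 288 K; PV = const ⇒ V₂ = 4.26 L, P₂ = 2420 kPa.
W = nRT ln(V₂/V₁) = 4.31×8.314×288×ln(0.238) = -14800 J.
Work done on the gas = −W_by = 14800 J.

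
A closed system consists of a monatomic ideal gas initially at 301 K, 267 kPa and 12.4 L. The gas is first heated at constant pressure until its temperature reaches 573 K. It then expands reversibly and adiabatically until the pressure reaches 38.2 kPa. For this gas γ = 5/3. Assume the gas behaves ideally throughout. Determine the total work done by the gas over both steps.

n = P₁V₁/(RT₁) = 267×12.4/(8.314×301) = 1.32 mol.
Step 1 — Isobaric: P stays 267 kPa; V/T = const ⇒ T₂ = 573 K, V₂ = 23.6 L.
W = PΔV = 267×(23.6−12.4) kPa·L = 2990 J.
ΔU = nCvΔT = 1.32×12.5×(573−301) = 4490 J.
Q = ΔU + W = nCpΔT = 7480 J.
State after step 1: P = 267 kPa, V = 23.6 L, T = 573 K.
Step 2 — Adiabatic: T₂/T₁ = (P₂/P₁)^((γ−1)/γ) ⇒ T₂ = 573×(0.143)^0.400 = 263 K; V₂ = 75.8 L.
ΔU = nCvΔT = 1.32×12.5×(263−573) = -5110 J.
Q = 0 for an adiabatic process, so W = −ΔU = 5110 J.
Net over both steps: W = 8100 J, Q = 7480 J, ΔU = -623 J.

8100 J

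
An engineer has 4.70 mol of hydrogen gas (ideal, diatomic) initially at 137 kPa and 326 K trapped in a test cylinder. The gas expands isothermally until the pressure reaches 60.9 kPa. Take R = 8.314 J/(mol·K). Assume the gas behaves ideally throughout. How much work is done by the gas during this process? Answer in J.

10300 J

V₁ = nRT₁/P₁ = 4.70×8.314×326/137 = 93.0 L.
Isothermal: T stays 326 K; PV = const ⇒ V₂ = 209 L, P₂ = 60.9 kPa.
W = nRT ln(V₂/V₁) = 4.70×8.314×326×ln(2.25) = 10300 J.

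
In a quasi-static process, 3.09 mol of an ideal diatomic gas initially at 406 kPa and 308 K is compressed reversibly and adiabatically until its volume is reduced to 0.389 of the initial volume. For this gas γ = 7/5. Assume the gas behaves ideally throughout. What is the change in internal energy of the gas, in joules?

V₁ = nRT₁/P₁ = 3.09×8.314×308/406 = 19.5 L.
Adiabatic: TV^(γ−1) = const ⇒ T₂ = 308×(2.57)^0.400 = 449 K; PV^γ = const ⇒ P₂ = 1520 kPa.
For an ideal gas ΔU = nCvΔT with Cv = (5/2)R = 20.8 J/(mol·K).
ΔU = 3.09×20.8×(449−308) = 9080 J.

9080 J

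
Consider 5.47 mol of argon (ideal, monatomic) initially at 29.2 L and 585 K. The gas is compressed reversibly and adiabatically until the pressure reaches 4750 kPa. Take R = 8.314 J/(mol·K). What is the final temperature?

P₁ = nRT₁/V₁ = 5.47×8.314×585/29.2 = 911 kPa.
Adiabatic: T₂/T₁ = (P₂/P₁)^((γ−1)/γ) ⇒ T₂ = 585×(5.21)^0.400 = 1130 K; V₂ = 10.8 L.

1130 K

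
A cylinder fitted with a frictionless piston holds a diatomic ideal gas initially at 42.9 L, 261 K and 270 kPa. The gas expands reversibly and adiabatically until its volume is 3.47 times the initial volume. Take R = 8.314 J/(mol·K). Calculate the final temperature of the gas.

159 K

Adiabatic: TV^(γ−1) = const ⇒ T₂ = 261×(0.288)^0.400 = 159 K; PV^γ = const ⇒ P₂ = 47.3 kPa.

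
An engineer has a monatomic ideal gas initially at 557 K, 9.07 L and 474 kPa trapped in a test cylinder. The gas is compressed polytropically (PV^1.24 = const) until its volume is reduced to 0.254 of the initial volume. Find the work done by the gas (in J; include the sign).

-6980 J

n = P₁V₁/(RT₁) = 474×9.07/(8.314×557) = 0.928 mol.
Polytropic n=1.24: T₂ = T₁(V₁/V₂)^(n−1) = 557×(3.94)^0.24 = 774 K; P₂ = P₁(V₁/V₂)^n = 2590 kPa.
W = (P₁V₁−P₂V₂)/(n−1) = (474×9.07−2590×2.30)/0.24 = -6980 J.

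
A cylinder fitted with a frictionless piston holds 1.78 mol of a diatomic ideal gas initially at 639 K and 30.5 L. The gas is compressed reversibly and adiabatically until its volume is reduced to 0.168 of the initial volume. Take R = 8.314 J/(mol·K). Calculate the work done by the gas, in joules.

-24600 J

P₁ = nRT₁/V₁ = 1.78×8.314×639/30.5 = 310 kPa.
Adiabatic: TV^(γ−1) = const ⇒ T₂ = 639×(5.95)^0.400 = 1300 K; PV^γ = const ⇒ P₂ = 3770 kPa.
ΔU = nCvΔT = 1.78×20.8×(1300−639) = 24600 J.
Q = 0 for an adiabatic process, so W = −ΔU = -24600 J.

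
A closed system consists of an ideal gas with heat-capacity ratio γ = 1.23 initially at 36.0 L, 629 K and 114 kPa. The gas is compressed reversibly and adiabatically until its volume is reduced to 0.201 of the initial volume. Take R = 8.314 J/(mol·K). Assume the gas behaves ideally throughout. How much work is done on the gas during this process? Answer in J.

7960 J

n = P₁V₁/(RT₁) = 114×36.0/(8.314×629) = 0.785 mol.
Adiabatic: TV^(γ−1) = const ⇒ T₂ = 629×(4.98)^0.230 = 910 K; PV^γ = const ⇒ P₂ = 820 kPa.
ΔU = nCvΔT = 0.785×36.1×(910−629) = 7960 J.
Q = 0 for an adiabatic process, so W = −ΔU = -7960 J.
Work done on the gas = −W_by = 7960 J.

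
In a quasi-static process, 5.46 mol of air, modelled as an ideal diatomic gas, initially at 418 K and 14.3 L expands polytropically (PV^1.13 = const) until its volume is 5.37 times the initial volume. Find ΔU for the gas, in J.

-9310 J

P₁ = nRT₁/V₁ = 5.46×8.314×418/14.3 = 1330 kPa.
Polytropic n=1.13: T₂ = T₁(V₁/V₂)^(n−1) = 418×(0.186)^0.13 = 336 K; P₂ = P₁(V₁/V₂)^n = 199 kPa.
For an ideal gas ΔU = nCvΔT with Cv = (5/2)R = 20.8 J/(mol·K).
ΔU = 5.46×20.8×(336−418) = -9310 J.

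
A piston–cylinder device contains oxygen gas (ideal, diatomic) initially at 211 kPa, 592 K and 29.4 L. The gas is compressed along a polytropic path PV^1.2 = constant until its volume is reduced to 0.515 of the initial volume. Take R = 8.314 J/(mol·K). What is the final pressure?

Polytropic n=1.2: T₂ = T₁(V₁/V₂)^(n−1) = 592×(1.94)^0.20 = 676 K; P₂ = P₁(V₁/V₂)^n = 468 kPa.

468 kPa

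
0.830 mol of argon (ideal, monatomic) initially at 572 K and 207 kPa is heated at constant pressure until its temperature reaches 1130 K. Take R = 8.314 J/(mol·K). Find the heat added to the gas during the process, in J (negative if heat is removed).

9630 J

V₁ = nRT₁/P₁ = 0.830×8.314×572/207 = 19.1 L.
Isobaric: P stays 207 kPa; V/T = const ⇒ T₂ = 1130 K, V₂ = 37.7 L.
W = PΔV = 207×(37.7−19.1) kPa·L = 3850 J.
ΔU = nCvΔT = 0.830×12.5×(1130−572) = 5780 J.
Q = ΔU + W = nCpΔT = 9630 J.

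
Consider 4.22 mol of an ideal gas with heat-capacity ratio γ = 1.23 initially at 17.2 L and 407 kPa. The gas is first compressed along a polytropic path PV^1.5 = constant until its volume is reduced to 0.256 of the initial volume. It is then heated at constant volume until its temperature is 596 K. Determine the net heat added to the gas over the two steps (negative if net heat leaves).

T₁ = P₁V₁/(nR) = 407×17.2/(4.22×8.314) = 200 K.
Step 1 — Polytropic n=1.5: T₂ = T₁(V₁/V₂)^(n−1) = 200×(3.91)^0.50 = 394 K; P₂ = P₁(V₁/V₂)^n = 3140 kPa.
W = (P₁V₁−P₂V₂)/(n−1) = (407×17.2−3140×4.40)/0.50 = -13700 J.
ΔU = nCvΔT = 4.22×36.1×(394−200) = 29700 J.
Q = ΔU + W = 16000 J.
State after step 1: P = 3140 kPa, V = 4.40 L, T = 394 K.
Step 2 — Isochoric: V stays 4.40 L; P/T = const ⇒ T₂ = 596 K, P₂ = 4750 kPa.
W = 0 (no volume change).
ΔU = nCvΔT = 4.22×36.1×(596−394) = 30800 J.
Q = ΔU = 30800 J.
Net over both steps: W = -13700 J, Q = 46800 J, ΔU = 60500 J.

46800 J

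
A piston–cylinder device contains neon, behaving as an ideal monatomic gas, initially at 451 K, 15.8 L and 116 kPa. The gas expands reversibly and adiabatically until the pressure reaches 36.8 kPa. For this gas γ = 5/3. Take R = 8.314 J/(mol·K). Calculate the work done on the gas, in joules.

-1010 J

n = P₁V₁/(RT₁) = 116×15.8/(8.314×451) = 0.489 mol.
Adiabatic: T₂/T₁ = (P₂/P₁)^((γ−1)/γ) ⇒ T₂ = 451×(0.317)^0.400 = 285 K; V₂ = 31.5 L.
ΔU = nCvΔT = 0.489×12.5×(285−451) = -1010 J.
Q = 0 for an adiabatic process, so W = −ΔU = 1010 J.
Work done on the gas = −W_by = -1010 J.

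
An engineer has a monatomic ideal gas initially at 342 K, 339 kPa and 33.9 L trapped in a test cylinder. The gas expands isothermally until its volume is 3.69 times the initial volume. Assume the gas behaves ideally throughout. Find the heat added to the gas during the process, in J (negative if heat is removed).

n = P₁V₁/(RT₁) = 339×33.9/(8.314×342) = 4.04 mol.
Isothermal: T stays 342 K; PV = const ⇒ V₂ = 125 L, P₂ = 91.9 kPa.
ΔU = 0 (ideal gas, T constant).
W = nRT ln(V₂/V₁) = 4.04×8.314×342×ln(3.69) = 15000 J.
Q = ΔU + W = 15000 J.

15000 J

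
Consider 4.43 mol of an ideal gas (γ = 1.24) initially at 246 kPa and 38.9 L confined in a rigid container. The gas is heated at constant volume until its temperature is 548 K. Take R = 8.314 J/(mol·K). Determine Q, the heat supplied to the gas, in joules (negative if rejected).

T₁ = P₁V₁/(nR) = 246×38.9/(4.43×8.314) = 260 K.
Isochoric: V stays 38.9 L; P/T = const ⇒ T₂ = 548 K, P₂ = 519 kPa.
W = 0 (no volume change).
ΔU = nCvΔT = 4.43×34.6×(548−260) = 44200 J.
Q = ΔU = 44200 J.

44200 J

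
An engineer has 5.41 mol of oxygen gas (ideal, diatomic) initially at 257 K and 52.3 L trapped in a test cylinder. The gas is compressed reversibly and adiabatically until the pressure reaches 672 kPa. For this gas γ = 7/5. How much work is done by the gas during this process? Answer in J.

-10800 J

P₁ = nRT₁/V₁ = 5.41×8.314×257/52.3 = 221 kPa.
Adiabatic: T₂/T₁ = (P₂/P₁)^((γ−1)/γ) ⇒ T₂ = 257×(3.04)^0.286 = 353 K; V₂ = 23.6 L.
ΔU = nCvΔT = 5.41×20.8×(353−257) = 10800 J.
Q = 0 for an adiabatic process, so W = −ΔU = -10800 J.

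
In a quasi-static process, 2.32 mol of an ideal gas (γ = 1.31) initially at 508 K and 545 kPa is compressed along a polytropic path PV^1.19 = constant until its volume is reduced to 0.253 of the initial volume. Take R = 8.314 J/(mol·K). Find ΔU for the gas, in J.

9430 J

V₁ = nRT₁/P₁ = 2.32×8.314×508/545 = 18.0 L.
Polytropic n=1.19: T₂ = T₁(V₁/V₂)^(n−1) = 508×(3.95)^0.19 = 660 K; P₂ = P₁(V₁/V₂)^n = 2800 kPa.
For an ideal gas ΔU = nCvΔT with Cv = R/(γ−1) = 26.8 J/(mol·K).
ΔU = 2.32×26.8×(660−508) = 9430 J.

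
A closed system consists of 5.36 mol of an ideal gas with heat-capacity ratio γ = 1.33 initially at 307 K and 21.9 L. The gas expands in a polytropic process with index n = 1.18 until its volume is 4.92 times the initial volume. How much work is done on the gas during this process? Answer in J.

-19000 J

P₁ = nRT₁/V₁ = 5.36×8.314×307/21.9 = 625 kPa.
Polytropic n=1.18: T₂ = T₁(V₁/V₂)^(n−1) = 307×(0.203)^0.18 = 230 K; P₂ = P₁(V₁/V₂)^n = 95.3 kPa.
W = (P₁V₁−P₂V₂)/(n−1) = (625×21.9−95.3×108)/0.18 = 19000 J.
Work done on the gas = −W_by = -19000 J.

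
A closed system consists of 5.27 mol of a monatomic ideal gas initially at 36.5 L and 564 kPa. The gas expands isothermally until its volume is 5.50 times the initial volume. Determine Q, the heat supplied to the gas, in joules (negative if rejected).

35100 J

T₁ = P₁V₁/(nR) = 564×36.5/(5.27×8.314) = 470 K.
Isothermal: T stays 470 K; PV = const ⇒ V₂ = 201 L, P₂ = 103 kPa.
ΔU = 0 (ideal gas, T constant).
W = nRT ln(V₂/V₁) = 5.27×8.314×470×ln(5.50) = 35100 J.
Q = ΔU + W = 35100 J.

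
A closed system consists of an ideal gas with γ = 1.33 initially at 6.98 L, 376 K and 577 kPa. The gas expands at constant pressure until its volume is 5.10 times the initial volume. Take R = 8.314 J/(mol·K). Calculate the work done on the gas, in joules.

-16500 J

n = P₁V₁/(RT₁) = 577×6.98/(8.314×376) = 1.29 mol.
Isobaric: P stays 577 kPa; V/T = const ⇒ T₂ = 1920 K, V₂ = 35.6 L.
W = PΔV = 577×(35.6−6.98) kPa·L = 16500 J.
Work done on the gas = −W_by = -16500 J.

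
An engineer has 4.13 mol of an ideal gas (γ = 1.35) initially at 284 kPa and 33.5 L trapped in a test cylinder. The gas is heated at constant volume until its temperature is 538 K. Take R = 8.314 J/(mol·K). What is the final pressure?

551 kPa

T₁ = P₁V₁/(nR) = 284×33.5/(4.13×8.314) = 277 K.
Isochoric: V stays 33.5 L; P/T = const ⇒ T₂ = 538 K, P₂ = 551 kPa.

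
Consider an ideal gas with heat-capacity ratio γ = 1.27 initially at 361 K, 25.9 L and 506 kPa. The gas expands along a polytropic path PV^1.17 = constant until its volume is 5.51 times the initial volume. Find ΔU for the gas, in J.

-12200 J

n = P₁V₁/(RT₁) = 506×25.9/(8.314×361) = 4.37 mol.
Polytropic n=1.17: T₂ = T₁(V₁/V₂)^(n−1) = 361×(0.181)^0.17 = 270 K; P₂ = P₁(V₁/V₂)^n = 68.7 kPa.
For an ideal gas ΔU = nCvΔT with Cv = R/(γ−1) = 30.8 J/(mol·K).
ΔU = 4.37×30.8×(270−361) = -12200 J.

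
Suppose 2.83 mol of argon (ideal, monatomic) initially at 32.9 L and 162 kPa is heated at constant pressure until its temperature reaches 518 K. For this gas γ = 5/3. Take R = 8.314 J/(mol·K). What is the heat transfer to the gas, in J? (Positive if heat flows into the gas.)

T₁ = P₁V₁/(nR) = 162×32.9/(2.83×8.314) = 227 K.
Isobaric: P stays 162 kPa; V/T = const ⇒ T₂ = 518 K, V₂ = 75.2 L.
W = PΔV = 162×(75.2−32.9) kPa·L = 6860 J.
ΔU = nCvΔT = 2.83×12.5×(518−227) = 10300 J.
Q = ΔU + W = nCpΔT = 17100 J.

17100 J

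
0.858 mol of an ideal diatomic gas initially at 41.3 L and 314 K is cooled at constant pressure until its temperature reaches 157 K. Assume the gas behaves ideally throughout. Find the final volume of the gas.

P₁ = nRT₁/V₁ = 0.858×8.314×314/41.3 = 54.2 kPa.
Isobaric: P stays 54.2 kPa; V/T = const ⇒ T₂ = 157 K, V₂ = 20.6 L.

20.6 L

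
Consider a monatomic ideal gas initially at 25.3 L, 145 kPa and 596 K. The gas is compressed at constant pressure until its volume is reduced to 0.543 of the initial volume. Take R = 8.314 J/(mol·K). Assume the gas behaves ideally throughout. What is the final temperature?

Isobaric: P stays 145 kPa; V/T = const ⇒ T₂ = 324 K, V₂ = 13.7 L.

324 K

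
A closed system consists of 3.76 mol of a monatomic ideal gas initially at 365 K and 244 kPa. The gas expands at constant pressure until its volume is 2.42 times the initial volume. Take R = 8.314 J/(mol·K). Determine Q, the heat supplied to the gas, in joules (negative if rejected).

V₁ = nRT₁/P₁ = 3.76×8.314×365/244 = 46.8 L.
Isobaric: P stays 244 kPa; V/T = const ⇒ T₂ = 883 K, V₂ = 113 L.
W = PΔV = 244×(113−46.8) kPa·L = 16200 J.
ΔU = nCvΔT = 3.76×12.5×(883−365) = 24300 J.
Q = ΔU + W = nCpΔT = 40500 J.

40500 J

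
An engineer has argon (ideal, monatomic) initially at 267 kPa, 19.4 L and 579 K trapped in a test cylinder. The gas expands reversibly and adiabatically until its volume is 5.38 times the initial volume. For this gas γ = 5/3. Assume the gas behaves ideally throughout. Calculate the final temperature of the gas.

189 K

Adiabatic: TV^(γ−1) = const ⇒ T₂ = 579×(0.186)^0.667 = 189 K; PV^γ = const ⇒ P₂ = 16.2 kPa.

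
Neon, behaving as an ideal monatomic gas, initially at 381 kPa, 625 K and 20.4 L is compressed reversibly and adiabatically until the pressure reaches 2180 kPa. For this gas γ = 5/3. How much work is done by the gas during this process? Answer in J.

-11800 J

n = P₁V₁/(RT₁) = 381×20.4/(8.314×625) = 1.50 mol.
Adiabatic: T₂/T₁ = (P₂/P₁)^((γ−1)/γ) ⇒ T₂ = 625×(5.72)^0.400 = 1260 K; V₂ = 7.16 L.
ΔU = nCvΔT = 1.50×12.5×(1260−625) = 11800 J.
Q = 0 for an adiabatic process, so W = −ΔU = -11800 J.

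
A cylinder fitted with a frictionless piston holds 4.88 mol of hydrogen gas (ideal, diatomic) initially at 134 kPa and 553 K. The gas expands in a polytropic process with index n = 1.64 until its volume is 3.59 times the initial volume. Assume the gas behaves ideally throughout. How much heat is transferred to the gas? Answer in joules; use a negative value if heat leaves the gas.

V₁ = nRT₁/P₁ = 4.88×8.314×553/134 = 167 L.
Polytropic n=1.64: T₂ = T₁(V₁/V₂)^(n−1) = 553×(0.279)^0.64 = 244 K; P₂ = P₁(V₁/V₂)^n = 16.5 kPa.
W = (P₁V₁−P₂V₂)/(n−1) = (134×167−16.5×601)/0.64 = 19600 J.
ΔU = nCvΔT = 4.88×20.8×(244−553) = -31300 J.
Q = ΔU + W = -11800 J.

-11800 J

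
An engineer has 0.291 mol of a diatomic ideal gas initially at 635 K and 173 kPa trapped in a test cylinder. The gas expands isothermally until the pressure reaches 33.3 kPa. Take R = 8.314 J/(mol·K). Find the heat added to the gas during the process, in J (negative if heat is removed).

V₁ = nRT₁/P₁ = 0.291×8.314×635/173 = 8.88 L.
Isothermal: T stays 635 K; PV = const ⇒ V₂ = 46.1 L, P₂ = 33.3 kPa.
ΔU = 0 (ideal gas, T constant).
W = nRT ln(V₂/V₁) = 0.291×8.314×635×ln(5.20) = 2530 J.
Q = ΔU + W = 2530 J.

2530 J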